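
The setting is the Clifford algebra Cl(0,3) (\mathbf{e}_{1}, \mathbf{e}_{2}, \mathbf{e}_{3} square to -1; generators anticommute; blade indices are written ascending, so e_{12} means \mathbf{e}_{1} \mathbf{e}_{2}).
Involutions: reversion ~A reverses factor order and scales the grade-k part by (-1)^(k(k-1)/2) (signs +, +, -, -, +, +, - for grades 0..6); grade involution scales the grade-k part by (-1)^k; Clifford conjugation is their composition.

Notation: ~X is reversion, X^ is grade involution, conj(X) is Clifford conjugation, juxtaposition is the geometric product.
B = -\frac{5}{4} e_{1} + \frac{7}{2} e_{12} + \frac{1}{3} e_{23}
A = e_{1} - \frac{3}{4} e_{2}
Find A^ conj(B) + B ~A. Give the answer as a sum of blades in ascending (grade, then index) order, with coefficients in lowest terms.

first term: \frac{5}{4} - \frac{21}{8} e_{1} - \frac{7}{2} e_{2} + \frac{1}{4} e_{3} - \frac{15}{16} e_{12} + \frac{1}{3} e_{123}
second term: \frac{5}{4} + \frac{21}{8} e_{1} + \frac{7}{2} e_{2} - \frac{1}{4} e_{3} + \frac{15}{16} e_{12} + \frac{1}{3} e_{123}
Answer: \frac{5}{2} + \frac{2}{3} e_{123}


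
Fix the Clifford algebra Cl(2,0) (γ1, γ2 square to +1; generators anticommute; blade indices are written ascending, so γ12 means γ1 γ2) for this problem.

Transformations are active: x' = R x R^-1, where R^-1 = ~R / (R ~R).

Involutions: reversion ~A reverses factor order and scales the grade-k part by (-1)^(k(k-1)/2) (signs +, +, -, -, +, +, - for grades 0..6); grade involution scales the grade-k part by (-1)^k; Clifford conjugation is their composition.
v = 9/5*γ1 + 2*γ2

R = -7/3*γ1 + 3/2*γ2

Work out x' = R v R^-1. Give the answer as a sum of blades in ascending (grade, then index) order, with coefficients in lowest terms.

~R = -7/3*γ1 + 3/2*γ2, and R ~R = 277/36, so R^-1 = ~R / (277/36).
R v = -6/5 - 221/30*γ12
Answer: -297/277*γ1 - 3418/1385*γ2


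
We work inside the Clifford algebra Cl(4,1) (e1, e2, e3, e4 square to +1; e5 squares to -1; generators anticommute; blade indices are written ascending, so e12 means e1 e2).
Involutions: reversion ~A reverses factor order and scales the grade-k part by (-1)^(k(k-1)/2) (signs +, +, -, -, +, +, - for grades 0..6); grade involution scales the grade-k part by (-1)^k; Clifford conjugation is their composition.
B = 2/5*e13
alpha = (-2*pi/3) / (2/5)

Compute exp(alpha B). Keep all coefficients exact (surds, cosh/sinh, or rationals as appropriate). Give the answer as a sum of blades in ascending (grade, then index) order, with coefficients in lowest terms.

B^2 = (2/5)^2*(e13)^2 = 4/25*(-1) = -4/25 (a basis 2-blade squares to minus the product of its generators' squares).
B^2 = -4/25 — a negative square means the series sums to a rotation: l = 2/5, alpha*l = -2*pi/3, so exp(alpha B) = cos(-2*pi/3) + (sin(-2*pi/3)/(2/5))*B = -1/2 + (-5*sqrt(3)/4)*B.
Answer: -1/2 - sqrt(3)/2*e13


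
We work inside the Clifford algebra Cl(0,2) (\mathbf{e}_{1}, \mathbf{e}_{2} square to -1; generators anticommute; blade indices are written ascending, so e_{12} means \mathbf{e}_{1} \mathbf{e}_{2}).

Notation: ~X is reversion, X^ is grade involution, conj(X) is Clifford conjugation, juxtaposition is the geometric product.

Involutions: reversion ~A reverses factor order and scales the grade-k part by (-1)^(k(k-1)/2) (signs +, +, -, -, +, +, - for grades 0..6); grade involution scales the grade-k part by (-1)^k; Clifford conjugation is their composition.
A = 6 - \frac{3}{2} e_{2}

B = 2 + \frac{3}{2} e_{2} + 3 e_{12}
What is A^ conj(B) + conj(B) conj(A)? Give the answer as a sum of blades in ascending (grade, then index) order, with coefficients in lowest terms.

first term: \frac{57}{4} - \frac{9}{2} e_{1} - 6 e_{2} - 18 e_{12}
second term: \frac{57}{4} + \frac{9}{2} e_{1} - 6 e_{2} - 18 e_{12}
Answer: \frac{57}{2} - 12 e_{2} - 36 e_{12}


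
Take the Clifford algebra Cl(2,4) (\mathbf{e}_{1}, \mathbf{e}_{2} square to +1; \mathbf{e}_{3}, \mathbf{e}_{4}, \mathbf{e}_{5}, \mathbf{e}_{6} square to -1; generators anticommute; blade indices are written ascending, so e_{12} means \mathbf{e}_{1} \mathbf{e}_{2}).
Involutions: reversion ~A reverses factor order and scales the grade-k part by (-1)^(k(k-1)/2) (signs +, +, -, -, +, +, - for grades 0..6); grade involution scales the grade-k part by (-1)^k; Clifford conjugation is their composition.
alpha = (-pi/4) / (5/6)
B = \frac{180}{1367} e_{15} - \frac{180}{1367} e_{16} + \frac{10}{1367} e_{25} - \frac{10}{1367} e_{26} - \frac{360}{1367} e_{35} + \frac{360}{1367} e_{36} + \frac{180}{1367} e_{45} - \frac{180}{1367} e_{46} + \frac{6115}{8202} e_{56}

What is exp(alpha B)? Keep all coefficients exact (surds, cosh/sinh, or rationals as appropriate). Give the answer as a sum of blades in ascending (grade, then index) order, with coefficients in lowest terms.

B^2 term by term: the squares give (\frac{180}{1367})^2*(e_{15})^2 + (-\frac{180}{1367})^2*(e_{16})^2 + (\frac{10}{1367})^2*(e_{25})^2 + (-\frac{10}{1367})^2*(e_{26})^2 + (-\frac{360}{1367})^2*(e_{35})^2 + (\frac{360}{1367})^2*(e_{36})^2 + (\frac{180}{1367})^2*(e_{45})^2 + (-\frac{180}{1367})^2*(e_{46})^2 + (\frac{6115}{8202})^2*(e_{56})^2 = \frac{32400}{1868689}*(+1) + \frac{32400}{1868689}*(+1) + \frac{100}{1868689}*(+1) + \frac{100}{1868689}*(+1) + \frac{129600}{1868689}*(-1) + \frac{129600}{1868689}*(-1) + \frac{32400}{1868689}*(-1) + \frac{32400}{1868689}*(-1) + \frac{37393225}{67272804}*(-1) = -\frac{25}{36} (each basis 2-blade squares to minus the product of its generators' squares); cross terms between blades sharing an index anticommute and cancel; the commuting (index-disjoint) pairs give grade-4 terms 2*c*c'*(blade product), which cancel blade by blade — e_{1256}: \frac{3600}{1868689} - \frac{3600}{1868689} = 0; e_{1356}: -\frac{129600}{1868689} + \frac{129600}{1868689} = 0; e_{1456}: \frac{64800}{1868689} - \frac{64800}{1868689} = 0; e_{2356}: -\frac{7200}{1868689} + \frac{7200}{1868689} = 0; e_{2456}: \frac{3600}{1868689} - \frac{3600}{1868689} = 0; e_{3456}: -\frac{129600}{1868689} + \frac{129600}{1868689} = 0 — confirming B is simple. So B^2 = -\frac{25}{36}.
B^2 = -\frac{25}{36} — since the square is negative, the closed form is circular: l = \frac{5}{6}, alpha*l = - \frac{\pi}{4}, so exp(alpha B) = cos(- \frac{\pi}{4}) + (sin(- \frac{\pi}{4})/(\frac{5}{6}))*B = \frac{\sqrt{2}}{2} + (- \frac{3 \sqrt{2}}{5})*B.
Answer: \frac{\sqrt{2}}{2} - \frac{108 \sqrt{2}}{1367} e_{15} + \frac{108 \sqrt{2}}{1367} e_{16} - \frac{6 \sqrt{2}}{1367} e_{25} + \frac{6 \sqrt{2}}{1367} e_{26} + \frac{216 \sqrt{2}}{1367} e_{35} - \frac{216 \sqrt{2}}{1367} e_{36} - \frac{108 \sqrt{2}}{1367} e_{45} + \frac{108 \sqrt{2}}{1367} e_{46} - \frac{1223 \sqrt{2}}{2734} e_{56}


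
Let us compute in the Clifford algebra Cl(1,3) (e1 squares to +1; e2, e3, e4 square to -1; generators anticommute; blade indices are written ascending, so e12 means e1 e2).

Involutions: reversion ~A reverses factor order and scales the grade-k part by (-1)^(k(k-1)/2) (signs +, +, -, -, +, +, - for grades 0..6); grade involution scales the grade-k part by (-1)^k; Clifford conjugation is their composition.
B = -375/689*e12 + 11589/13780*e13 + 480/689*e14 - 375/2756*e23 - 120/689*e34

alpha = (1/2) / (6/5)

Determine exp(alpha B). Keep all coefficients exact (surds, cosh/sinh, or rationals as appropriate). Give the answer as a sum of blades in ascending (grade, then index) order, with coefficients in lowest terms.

B^2 term by term: the squares give (-375/689)^2*(e12)^2 + (11589/13780)^2*(e13)^2 + (480/689)^2*(e14)^2 + (-375/2756)^2*(e23)^2 + (-120/689)^2*(e34)^2 = 140625/474721*(+1) + 134304921/189888400*(+1) + 230400/474721*(+1) + 140625/7595536*(-1) + 14400/474721*(-1) = 36/25 (each basis 2-blade squares to minus the product of its generators' squares); cross terms between blades sharing an index anticommute and cancel; the commuting (index-disjoint) pairs give grade-4 terms 2*c*c'*(blade product), which cancel blade by blade — e1234: 90000/474721 - 90000/474721 = 0 — confirming B is simple. So B^2 = 36/25.
B^2 = 36/25 — since the square is positive, the closed form is hyperbolic: l = 6/5, alpha*l = 1/2, so exp(alpha B) = cosh(1/2) + (sinh(1/2)/(6/5))*B = cosh(1/2) + (5*sinh(1/2)/6)*B.
Answer: cosh(1/2) - 625*sinh(1/2)/1378*e12 + 3863*sinh(1/2)/5512*e13 + 400*sinh(1/2)/689*e14 - 625*sinh(1/2)/5512*e23 - 100*sinh(1/2)/689*e34


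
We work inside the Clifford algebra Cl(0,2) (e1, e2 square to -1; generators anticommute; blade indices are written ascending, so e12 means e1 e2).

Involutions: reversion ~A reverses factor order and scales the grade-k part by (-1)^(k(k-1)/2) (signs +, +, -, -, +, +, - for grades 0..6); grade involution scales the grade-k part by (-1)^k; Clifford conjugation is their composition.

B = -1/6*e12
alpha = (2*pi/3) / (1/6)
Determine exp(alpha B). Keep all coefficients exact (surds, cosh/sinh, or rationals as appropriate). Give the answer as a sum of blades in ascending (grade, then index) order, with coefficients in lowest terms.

B^2 = (-1/6)^2*(e12)^2 = 1/36*(-1) = -1/36 (a basis 2-blade squares to minus the product of its generators' squares).
B^2 = -1/36 — since the square is negative, the closed form is circular: l = 1/6, alpha*l = 2*pi/3, so exp(alpha B) = cos(2*pi/3) + (sin(2*pi/3)/(1/6))*B = -1/2 + (3*sqrt(3))*B.
Answer: -1/2 - sqrt(3)/2*e12


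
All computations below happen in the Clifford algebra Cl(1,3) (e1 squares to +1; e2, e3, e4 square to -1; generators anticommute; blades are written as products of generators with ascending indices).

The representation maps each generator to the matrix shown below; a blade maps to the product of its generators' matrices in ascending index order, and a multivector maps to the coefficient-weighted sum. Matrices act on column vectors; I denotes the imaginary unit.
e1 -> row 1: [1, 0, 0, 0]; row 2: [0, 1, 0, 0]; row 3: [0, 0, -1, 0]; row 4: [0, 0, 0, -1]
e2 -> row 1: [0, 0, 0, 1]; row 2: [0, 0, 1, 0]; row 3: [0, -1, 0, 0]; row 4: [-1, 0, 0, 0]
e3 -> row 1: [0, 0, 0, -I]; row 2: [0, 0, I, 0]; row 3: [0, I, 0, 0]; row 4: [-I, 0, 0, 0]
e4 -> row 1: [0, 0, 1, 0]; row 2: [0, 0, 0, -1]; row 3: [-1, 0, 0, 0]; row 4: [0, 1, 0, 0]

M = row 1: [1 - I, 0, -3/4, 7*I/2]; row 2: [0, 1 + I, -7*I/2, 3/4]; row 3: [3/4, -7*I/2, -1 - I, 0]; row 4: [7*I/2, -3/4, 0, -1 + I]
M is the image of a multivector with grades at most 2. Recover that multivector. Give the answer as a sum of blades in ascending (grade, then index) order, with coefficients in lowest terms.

Method: the blade images are trace-orthogonal — tr(rho(e_A) rho(e_B)^-1) = 4 if A = B and 0 otherwise — and rho(e_A)^-1 = (e_A)^2 * rho(e_A) with (e_A)^2 = +1 or -1, so the coefficient of e_A in the preimage is (e_A)^2 * tr(M rho(e_A))/4.
Nonzero projections over blades of grade <= 2: e1: (e1)^2 = +1, tr(M rho(e1)) = 4, coefficient 1; e3: (e3)^2 = -1, tr(M rho(e3)) = 14, coefficient -7/2; e4: (e4)^2 = -1, tr(M rho(e4)) = 3, coefficient -3/4; e2 e3: (e2 e3)^2 = -1, tr(M rho(e2 e3)) = -4, coefficient 1. Every other blade of grade <= 2 projects to 0.
Answer: e1 - 7/2*e3 - 3/4*e4 + e2 e3


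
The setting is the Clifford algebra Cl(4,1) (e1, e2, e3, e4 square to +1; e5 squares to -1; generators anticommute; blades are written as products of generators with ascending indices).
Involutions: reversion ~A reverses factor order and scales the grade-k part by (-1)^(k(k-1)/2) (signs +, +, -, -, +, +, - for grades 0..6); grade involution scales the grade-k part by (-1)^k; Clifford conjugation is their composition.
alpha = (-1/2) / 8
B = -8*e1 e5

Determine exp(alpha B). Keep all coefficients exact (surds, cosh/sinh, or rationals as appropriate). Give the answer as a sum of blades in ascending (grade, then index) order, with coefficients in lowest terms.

B^2 = (-8)^2*(e1 e5)^2 = 64*(+1) = 64 (a basis 2-blade squares to minus the product of its generators' squares).
B^2 = 64 — the series telescopes hyperbolically here: l = 8, alpha*l = -1/2, so exp(alpha B) = cosh(-1/2) + (sinh(-1/2)/8)*B = cosh(1/2) + (-sinh(1/2)/8)*B.
Answer: cosh(1/2) + sinh(1/2)*e1 e5


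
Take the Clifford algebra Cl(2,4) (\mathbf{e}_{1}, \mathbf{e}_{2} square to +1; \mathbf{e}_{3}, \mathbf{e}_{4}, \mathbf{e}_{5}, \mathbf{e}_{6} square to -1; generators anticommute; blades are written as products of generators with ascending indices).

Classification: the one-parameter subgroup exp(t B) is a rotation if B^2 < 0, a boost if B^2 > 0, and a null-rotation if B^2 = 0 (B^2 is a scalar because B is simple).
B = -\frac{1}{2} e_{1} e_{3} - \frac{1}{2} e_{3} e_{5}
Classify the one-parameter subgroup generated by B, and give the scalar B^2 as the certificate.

B^2 term by term: the squares give (-\frac{1}{2})^2*(e_{1} e_{3})^2 + (-\frac{1}{2})^2*(e_{3} e_{5})^2 = \frac{1}{4}*(+1) + \frac{1}{4}*(-1) = 0 (each basis 2-blade squares to minus the product of its generators' squares); cross terms between blades sharing an index anticommute and cancel. So B^2 = 0.
Answer: null-rotation, certificate B^2 = 0. Certificate logic: 0 is a conjugation-invariant scalar, so its sign fixes rotation versus boost versus null-rotation outright.


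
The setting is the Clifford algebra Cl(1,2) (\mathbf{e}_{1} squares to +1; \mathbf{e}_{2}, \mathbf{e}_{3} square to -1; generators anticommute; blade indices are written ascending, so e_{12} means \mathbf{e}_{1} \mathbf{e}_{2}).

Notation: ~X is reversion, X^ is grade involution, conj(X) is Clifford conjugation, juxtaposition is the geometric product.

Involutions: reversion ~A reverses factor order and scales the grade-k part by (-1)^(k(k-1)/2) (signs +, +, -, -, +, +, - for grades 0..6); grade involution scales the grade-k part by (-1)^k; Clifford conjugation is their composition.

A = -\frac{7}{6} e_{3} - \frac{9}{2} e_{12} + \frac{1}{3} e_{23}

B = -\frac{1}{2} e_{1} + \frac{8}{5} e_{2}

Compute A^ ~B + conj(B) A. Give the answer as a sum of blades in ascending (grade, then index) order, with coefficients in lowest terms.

first term: \frac{36}{5} e_{1} - \frac{9}{4} e_{2} + \frac{8}{15} e_{3} + \frac{7}{12} e_{13} - \frac{28}{15} e_{23} - \frac{1}{6} e_{123}
second term: \frac{36}{5} e_{1} - \frac{9}{4} e_{2} + \frac{8}{15} e_{3} - \frac{7}{12} e_{13} + \frac{28}{15} e_{23} + \frac{1}{6} e_{123}
Answer: \frac{72}{5} e_{1} - \frac{9}{2} e_{2} + \frac{16}{15} e_{3}


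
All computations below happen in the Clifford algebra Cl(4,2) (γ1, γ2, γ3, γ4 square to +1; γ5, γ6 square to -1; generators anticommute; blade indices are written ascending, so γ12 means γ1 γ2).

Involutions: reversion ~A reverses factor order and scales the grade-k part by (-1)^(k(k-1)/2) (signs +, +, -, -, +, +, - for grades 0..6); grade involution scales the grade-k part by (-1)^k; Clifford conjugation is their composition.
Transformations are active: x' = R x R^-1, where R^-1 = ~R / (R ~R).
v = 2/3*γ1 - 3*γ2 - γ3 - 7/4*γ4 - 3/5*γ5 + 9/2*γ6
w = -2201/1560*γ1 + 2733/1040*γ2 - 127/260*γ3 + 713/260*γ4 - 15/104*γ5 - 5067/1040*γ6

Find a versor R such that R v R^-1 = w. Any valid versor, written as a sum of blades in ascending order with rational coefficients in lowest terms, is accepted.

Equal squares first: v^2 = w^2 = -25571/3600. Then v + w = -387/520*γ1 - 387/1040*γ2 - 387/260*γ3 + 129/130*γ4 - 387/520*γ5 - 387/1040*γ6 is a versor taking v to w, provided it is invertible.
Answer: -387/520*γ1 - 387/1040*γ2 - 387/260*γ3 + 129/130*γ4 - 387/520*γ5 - 387/1040*γ6


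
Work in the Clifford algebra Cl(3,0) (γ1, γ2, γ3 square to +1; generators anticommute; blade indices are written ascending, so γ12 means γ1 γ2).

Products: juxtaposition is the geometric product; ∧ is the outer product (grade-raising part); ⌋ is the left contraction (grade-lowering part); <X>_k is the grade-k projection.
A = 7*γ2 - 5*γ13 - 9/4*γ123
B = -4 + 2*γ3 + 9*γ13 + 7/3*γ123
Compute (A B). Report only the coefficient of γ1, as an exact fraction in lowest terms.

step 1: 201/4 - 10*γ1 - 719/12*γ2 - 9/2*γ12 + 11/3*γ13 + 14*γ23 - 54*γ123
Answer: -10


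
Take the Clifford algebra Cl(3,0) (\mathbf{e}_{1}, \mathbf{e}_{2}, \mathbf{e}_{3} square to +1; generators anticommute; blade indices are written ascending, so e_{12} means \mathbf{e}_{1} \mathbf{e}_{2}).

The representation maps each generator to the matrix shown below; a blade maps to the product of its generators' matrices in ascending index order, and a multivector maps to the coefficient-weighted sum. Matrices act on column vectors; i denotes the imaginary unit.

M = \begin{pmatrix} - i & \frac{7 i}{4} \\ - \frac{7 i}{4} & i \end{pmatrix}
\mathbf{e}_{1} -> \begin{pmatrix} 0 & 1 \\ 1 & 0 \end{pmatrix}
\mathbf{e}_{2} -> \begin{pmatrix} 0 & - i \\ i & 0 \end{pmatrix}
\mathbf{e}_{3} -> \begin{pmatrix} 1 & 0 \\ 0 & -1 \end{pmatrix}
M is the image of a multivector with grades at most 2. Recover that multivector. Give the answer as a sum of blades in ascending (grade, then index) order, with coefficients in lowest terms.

Method: 1, rho(e_{1}), rho(e_{2}), rho(e_{3}) form a trace-orthogonal basis of the 2x2 complex matrices (tr(X Y) = 2 if X = Y, else 0), so M = m0*1 + m1*rho(e_{1}) + m2*rho(e_{2}) + m3*rho(e_{3}) with m0 = tr(M)/2 = 0, m1 = tr(M rho(e_{1}))/2 = 0, m2 = tr(M rho(e_{2}))/2 = - \frac{7}{4}, m3 = tr(M rho(e_{3}))/2 = - i.
Multiplying table entries, the bivector images are rho(e_{12}) = i*rho(e_{3}), rho(e_{13}) = -i*rho(e_{2}), rho(e_{23}) = i*rho(e_{1}); with real blade coefficients the real parts of m0..m3 are the coefficients of 1, e_{1}, e_{2}, e_{3} and the imaginary parts give the bivectors (e_{23}: Im m1, e_{13}: -Im m2, e_{12}: Im m3).
Answer: -\frac{7}{4} e_{2} - e_{12}


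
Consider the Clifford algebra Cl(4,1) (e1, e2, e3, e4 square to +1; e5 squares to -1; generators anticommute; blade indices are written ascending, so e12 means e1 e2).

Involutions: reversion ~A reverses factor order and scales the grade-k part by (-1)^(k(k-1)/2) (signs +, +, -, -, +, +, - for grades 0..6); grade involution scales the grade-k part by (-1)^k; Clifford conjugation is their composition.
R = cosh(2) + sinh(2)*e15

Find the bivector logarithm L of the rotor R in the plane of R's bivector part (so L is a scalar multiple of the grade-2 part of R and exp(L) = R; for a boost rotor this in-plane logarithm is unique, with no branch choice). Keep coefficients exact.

The scalar part of R is cosh(2), giving the rapidity magnitude (cosh is even); the bivector part supplies orientation, its quotient by sinh of the rapidity is the plane, and L = rapidity * plane — unique in that plane, since flipping both signs leaves L unchanged.
Concretely: cosh(rapidity) = cosh(2) gives rapidity = ±2, and since rapidity/sinh(rapidity) is even the sign is immaterial: L = (rapidity/sinh(rapidity)) * <R>_2 = (2/sinh(2)) * <R>_2.
Answer: 2*e15


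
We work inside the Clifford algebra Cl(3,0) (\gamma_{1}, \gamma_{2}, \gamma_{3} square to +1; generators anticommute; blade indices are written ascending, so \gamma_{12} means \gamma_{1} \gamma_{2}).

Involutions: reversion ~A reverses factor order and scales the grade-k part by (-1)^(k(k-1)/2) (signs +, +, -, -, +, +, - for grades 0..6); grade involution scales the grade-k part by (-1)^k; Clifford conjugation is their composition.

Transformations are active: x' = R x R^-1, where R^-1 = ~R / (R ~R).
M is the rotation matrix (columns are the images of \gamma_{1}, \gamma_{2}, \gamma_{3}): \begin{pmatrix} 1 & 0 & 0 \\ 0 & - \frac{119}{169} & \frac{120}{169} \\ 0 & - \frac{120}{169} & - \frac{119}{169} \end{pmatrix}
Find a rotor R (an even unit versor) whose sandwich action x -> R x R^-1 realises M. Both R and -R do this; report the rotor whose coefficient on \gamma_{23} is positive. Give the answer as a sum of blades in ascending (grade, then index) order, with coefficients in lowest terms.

Method: write R = a + b12*\gamma_{12} + b13*\gamma_{13} + b23*\gamma_{23} with a^2 + b12^2 + b13^2 + b23^2 = 1 (so R^-1 = ~R). Expanding the columns R e_j ~R gives tr M = 4a^2 - 1 and, from the antisymmetric part, M21 - M12 = -4a*b12, M13 - M31 = 4a*b13, M32 - M23 = -4a*b23.
Here tr M = -\frac{69}{169}, so a^2 = (1 + tr M)/4 = \frac{25}{169} and a = ±\frac{5}{13}. Taking a = \frac{5}{13}: M21 - M12 = 0, M13 - M31 = 0, M32 - M23 = -\frac{240}{169}, giving b12 = 0, b13 = 0, b23 = \frac{12}{13}, i.e. R = \frac{5}{13} + \frac{12}{13} \gamma_{23}.
Its \gamma_{23} coefficient is already positive.
Answer: \frac{5}{13} + \frac{12}{13} \gamma_{23}. Note: both R and -R realise this M (trace -\frac{69}{169}); the covering map identifies them, and the \gamma_{23}-coefficient sign is the tie-breaker.


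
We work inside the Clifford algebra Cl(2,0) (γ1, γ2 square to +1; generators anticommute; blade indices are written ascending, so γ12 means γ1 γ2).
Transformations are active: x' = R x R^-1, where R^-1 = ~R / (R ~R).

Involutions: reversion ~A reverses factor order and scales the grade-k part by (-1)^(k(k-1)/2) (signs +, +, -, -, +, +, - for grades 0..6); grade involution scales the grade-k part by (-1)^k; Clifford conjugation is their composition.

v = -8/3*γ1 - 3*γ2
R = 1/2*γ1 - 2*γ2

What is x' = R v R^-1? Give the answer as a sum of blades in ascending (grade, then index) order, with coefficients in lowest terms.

~R = 1/2*γ1 - 2*γ2, and R ~R = 17/4, so R^-1 = ~R / (17/4).
R v = 14/3 - 41/6*γ12
Answer: 64/17*γ1 - 71/51*γ2


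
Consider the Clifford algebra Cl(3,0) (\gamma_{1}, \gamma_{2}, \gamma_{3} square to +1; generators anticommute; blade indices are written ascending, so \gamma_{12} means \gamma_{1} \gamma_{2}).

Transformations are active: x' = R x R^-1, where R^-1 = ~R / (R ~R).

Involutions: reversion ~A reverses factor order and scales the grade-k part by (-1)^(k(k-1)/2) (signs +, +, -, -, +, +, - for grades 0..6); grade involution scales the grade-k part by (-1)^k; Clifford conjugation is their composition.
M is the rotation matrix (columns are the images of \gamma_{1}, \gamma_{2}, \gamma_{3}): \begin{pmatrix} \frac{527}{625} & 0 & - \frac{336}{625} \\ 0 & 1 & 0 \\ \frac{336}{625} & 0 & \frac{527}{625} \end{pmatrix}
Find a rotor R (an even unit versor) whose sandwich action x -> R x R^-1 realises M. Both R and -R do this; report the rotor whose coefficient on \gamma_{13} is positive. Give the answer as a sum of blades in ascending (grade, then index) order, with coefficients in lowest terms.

Method: write R = a + b12*\gamma_{12} + b13*\gamma_{13} + b23*\gamma_{23} with a^2 + b12^2 + b13^2 + b23^2 = 1 (so R^-1 = ~R). Expanding the columns R e_j ~R gives tr M = 4a^2 - 1 and, from the antisymmetric part, M21 - M12 = -4a*b12, M13 - M31 = 4a*b13, M32 - M23 = -4a*b23.
Here tr M = \frac{1679}{625}, so a^2 = (1 + tr M)/4 = \frac{576}{625} and a = ±\frac{24}{25}. Taking a = \frac{24}{25}: M21 - M12 = 0, M13 - M31 = -\frac{672}{625}, M32 - M23 = 0, giving b12 = 0, b13 = -\frac{7}{25}, b23 = 0, i.e. R = \frac{24}{25} - \frac{7}{25} \gamma_{13}.
Its \gamma_{13} coefficient is negative, so report the other preimage -R.
Answer: -\frac{24}{25} + \frac{7}{25} \gamma_{13}. Note: both R and -R realise this M (trace \frac{1679}{625}); the covering map identifies them, and the \gamma_{13}-coefficient sign is the tie-breaker.


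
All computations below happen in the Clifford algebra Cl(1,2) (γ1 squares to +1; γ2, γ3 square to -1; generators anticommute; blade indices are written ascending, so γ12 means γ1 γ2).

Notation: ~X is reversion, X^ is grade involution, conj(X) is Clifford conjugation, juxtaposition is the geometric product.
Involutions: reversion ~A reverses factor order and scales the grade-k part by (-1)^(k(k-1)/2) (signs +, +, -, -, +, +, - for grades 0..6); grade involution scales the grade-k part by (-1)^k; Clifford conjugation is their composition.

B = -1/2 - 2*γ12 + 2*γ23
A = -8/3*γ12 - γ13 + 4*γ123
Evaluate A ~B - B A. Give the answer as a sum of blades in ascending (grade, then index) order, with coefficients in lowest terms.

first term: -16/3 + 8*γ1 + 8*γ3 + 10/3*γ12 - 29/6*γ13 - 2*γ23 - 2*γ123
second term: 16/3 - 8*γ1 - 8*γ3 + 10/3*γ12 - 29/6*γ13 - 2*γ23 - 2*γ123
Answer: -32/3 + 16*γ1 + 16*γ3


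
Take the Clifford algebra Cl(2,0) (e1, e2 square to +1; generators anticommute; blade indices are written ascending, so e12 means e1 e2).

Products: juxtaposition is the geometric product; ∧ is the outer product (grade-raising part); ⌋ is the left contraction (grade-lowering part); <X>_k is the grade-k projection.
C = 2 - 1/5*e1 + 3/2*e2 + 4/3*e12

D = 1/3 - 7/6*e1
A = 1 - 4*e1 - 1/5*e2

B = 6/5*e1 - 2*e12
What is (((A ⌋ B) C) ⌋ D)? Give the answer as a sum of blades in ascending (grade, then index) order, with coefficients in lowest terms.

step 1: -24/5 + 4/5*e1 + 8*e2 - 2*e12
step 2: 368/75 - 833/75*e1 + 142/15*e2 - 38/5*e12
step 3: 2189/150 - 1288/225*e1
Answer: 2189/150 - 1288/225*e1


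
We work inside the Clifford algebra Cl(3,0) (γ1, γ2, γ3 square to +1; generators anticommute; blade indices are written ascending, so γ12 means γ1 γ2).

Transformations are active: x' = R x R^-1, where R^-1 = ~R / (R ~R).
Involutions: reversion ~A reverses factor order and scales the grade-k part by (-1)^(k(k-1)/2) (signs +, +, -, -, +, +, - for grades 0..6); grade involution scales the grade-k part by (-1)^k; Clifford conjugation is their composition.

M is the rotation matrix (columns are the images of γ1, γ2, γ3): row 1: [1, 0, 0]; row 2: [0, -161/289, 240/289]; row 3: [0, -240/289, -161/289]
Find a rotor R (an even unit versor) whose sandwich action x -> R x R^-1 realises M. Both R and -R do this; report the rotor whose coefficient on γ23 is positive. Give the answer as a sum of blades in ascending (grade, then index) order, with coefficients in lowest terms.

Method: write R = a + b12*γ12 + b13*γ13 + b23*γ23 with a^2 + b12^2 + b13^2 + b23^2 = 1 (so R^-1 = ~R). Expanding the columns R e_j ~R gives tr M = 4a^2 - 1 and, from the antisymmetric part, M21 - M12 = -4a*b12, M13 - M31 = 4a*b13, M32 - M23 = -4a*b23.
Here tr M = -33/289, so a^2 = (1 + tr M)/4 = 64/289 and a = ±8/17. Taking a = 8/17: M21 - M12 = 0, M13 - M31 = 0, M32 - M23 = -480/289, giving b12 = 0, b13 = 0, b23 = 15/17, i.e. R = 8/17 + 15/17*γ23.
Its γ23 coefficient is already positive.
Answer: 8/17 + 15/17*γ23. Key observation: the double cover Spin(3) -> SO(3) sends R and -R to the same matrix (trace -33/289 here), so the stated sign of the γ23 coefficient is what selects one sheet.


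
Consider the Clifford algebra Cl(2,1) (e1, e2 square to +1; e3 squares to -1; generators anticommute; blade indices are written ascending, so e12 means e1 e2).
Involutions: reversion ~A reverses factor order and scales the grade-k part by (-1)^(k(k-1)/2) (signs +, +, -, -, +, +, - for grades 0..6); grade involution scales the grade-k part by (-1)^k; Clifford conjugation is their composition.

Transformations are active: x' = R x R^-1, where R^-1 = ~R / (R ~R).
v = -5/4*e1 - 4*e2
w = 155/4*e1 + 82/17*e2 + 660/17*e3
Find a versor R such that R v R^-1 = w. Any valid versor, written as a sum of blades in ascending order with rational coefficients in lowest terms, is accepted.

Construction: equal norms (both 281/16) license R = v + w = 75/2*e1 + 14/17*e2 + 660/17*e3 — nothing changes along that direction, while (v - w)/2 changes sign, so v maps onto w.
Answer: 75/2*e1 + 14/17*e2 + 660/17*e3


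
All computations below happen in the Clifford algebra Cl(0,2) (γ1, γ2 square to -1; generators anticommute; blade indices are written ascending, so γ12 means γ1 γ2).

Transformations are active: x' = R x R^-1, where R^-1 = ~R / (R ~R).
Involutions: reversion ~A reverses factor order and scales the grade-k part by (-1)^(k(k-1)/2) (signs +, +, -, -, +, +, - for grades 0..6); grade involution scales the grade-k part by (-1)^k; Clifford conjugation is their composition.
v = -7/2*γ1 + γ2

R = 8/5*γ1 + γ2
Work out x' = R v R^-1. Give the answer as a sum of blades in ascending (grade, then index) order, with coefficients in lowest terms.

~R = 8/5*γ1 + γ2, and R ~R = -89/25, so R^-1 = ~R / (-89/25).
R v = 23/5 + 51/10*γ12
Answer: -113/178*γ1 - 319/89*γ2


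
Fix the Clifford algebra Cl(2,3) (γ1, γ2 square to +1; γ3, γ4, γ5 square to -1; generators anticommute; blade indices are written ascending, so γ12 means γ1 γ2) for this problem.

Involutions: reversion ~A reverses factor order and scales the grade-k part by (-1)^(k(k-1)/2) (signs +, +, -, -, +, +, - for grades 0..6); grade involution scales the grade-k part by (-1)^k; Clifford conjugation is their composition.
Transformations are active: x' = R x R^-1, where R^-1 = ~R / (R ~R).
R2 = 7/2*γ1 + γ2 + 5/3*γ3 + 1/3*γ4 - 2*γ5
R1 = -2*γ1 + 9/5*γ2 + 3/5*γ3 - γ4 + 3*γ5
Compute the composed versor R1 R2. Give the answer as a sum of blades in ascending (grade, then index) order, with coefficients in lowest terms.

Distribute over the terms of R1 (each basis-blade product reordered to ascending indices, repeated generators contracted through their squares):
(-2*γ1) R2 = -7 - 2*γ12 - 10/3*γ13 - 2/3*γ14 + 4*γ15
(9/5*γ2) R2 = 9/5 - 63/10*γ12 + 3*γ23 + 3/5*γ24 - 18/5*γ25
(3/5*γ3) R2 = -1 - 21/10*γ13 - 3/5*γ23 + 1/5*γ34 - 6/5*γ35
(-γ4) R2 = 1/3 + 7/2*γ14 + γ24 + 5/3*γ34 + 2*γ45
(3*γ5) R2 = 6 - 21/2*γ15 - 3*γ25 - 5*γ35 - γ45
Summing the partial products and collecting blades:
Answer: 2/15 - 83/10*γ12 - 163/30*γ13 + 17/6*γ14 - 13/2*γ15 + 12/5*γ23 + 8/5*γ24 - 33/5*γ25 + 28/15*γ34 - 31/5*γ35 + γ45


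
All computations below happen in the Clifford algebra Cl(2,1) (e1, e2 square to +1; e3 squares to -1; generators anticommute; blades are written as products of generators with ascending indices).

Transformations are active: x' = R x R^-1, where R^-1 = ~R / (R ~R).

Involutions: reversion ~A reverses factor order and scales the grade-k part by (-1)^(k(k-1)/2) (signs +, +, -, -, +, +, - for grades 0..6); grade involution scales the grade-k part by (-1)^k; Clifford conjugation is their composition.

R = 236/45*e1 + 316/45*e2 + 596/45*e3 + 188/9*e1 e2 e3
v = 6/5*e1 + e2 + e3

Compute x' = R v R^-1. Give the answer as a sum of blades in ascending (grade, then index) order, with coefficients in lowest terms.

~R = 236/45*e1 + 316/45*e2 + 596/45*e3 - 188/9*e1 e2 e3, and R ~R = -361088/675, so R^-1 = ~R / (-361088/675).
R v = 16/225 - 5416/225*e1 e2 - 7096/225*e1 e3 + 848/45*e2 e3
Answer: 1634/6045*e1 + 41219/28210*e2 + 74167/84630*e3


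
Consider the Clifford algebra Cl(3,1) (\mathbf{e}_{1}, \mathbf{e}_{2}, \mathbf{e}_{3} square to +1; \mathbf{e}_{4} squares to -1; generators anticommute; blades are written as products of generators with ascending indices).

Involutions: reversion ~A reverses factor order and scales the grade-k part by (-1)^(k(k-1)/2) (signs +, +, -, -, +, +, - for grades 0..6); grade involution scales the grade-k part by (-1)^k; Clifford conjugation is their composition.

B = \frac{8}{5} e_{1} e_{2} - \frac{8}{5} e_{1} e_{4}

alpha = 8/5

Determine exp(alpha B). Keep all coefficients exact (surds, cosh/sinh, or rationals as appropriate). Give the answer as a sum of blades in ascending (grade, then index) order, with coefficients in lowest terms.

B^2 term by term: the squares give (\frac{8}{5})^2*(e_{1} e_{2})^2 + (-\frac{8}{5})^2*(e_{1} e_{4})^2 = \frac{64}{25}*(-1) + \frac{64}{25}*(+1) = 0 (each basis 2-blade squares to minus the product of its generators' squares); cross terms between blades sharing an index anticommute and cancel. So B^2 = 0.
B^2 = 0, and the exponential is exactly linear here: exp(alpha B) = 1 + alpha B (parabolic case).
Answer: 1 + \frac{64}{25} e_{1} e_{2} - \frac{64}{25} e_{1} e_{4}


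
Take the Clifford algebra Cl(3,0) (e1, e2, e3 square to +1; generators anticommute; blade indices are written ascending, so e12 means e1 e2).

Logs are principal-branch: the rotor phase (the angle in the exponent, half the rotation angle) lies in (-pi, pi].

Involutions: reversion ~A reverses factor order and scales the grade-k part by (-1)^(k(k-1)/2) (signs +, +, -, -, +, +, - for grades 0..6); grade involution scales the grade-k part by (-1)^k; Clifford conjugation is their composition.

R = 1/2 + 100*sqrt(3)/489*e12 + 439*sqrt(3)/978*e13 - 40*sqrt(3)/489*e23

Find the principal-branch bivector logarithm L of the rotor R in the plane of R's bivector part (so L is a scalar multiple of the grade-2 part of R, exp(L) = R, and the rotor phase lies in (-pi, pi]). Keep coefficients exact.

The scalar part of R is 1/2, and that scalar determines the rotor phase on the principal branch; recovering the unit plane as bivector-part over sine of the phase gives L = phase * plane.
Concretely: cos(phase) = 1/2 gives phase = ±pi/3, and since phase/sin(phase) is even the sign is immaterial: L = (phase/sin(phase)) * <R>_2 = (2*sqrt(3)*pi/9) * <R>_2.
Answer: 200*pi/1467*e12 + 439*pi/1467*e13 - 80*pi/1467*e23


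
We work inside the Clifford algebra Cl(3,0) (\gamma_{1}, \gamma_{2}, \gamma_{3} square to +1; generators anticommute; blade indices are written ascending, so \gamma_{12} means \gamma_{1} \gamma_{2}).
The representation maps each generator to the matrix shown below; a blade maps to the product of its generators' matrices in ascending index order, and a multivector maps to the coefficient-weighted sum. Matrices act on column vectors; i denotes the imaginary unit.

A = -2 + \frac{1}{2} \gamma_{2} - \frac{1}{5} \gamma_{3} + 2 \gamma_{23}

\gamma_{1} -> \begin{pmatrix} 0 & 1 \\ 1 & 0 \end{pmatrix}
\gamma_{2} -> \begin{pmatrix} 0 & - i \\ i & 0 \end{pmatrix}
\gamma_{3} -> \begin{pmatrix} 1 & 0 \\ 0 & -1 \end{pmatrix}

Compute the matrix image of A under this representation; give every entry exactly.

Bivector images (products of the table entries): rho(\gamma_{23}) = rho(\gamma_{2})rho(\gamma_{3}) = \begin{pmatrix} 0 & i \\ i & 0 \end{pmatrix}.
M = (-2)*1 + (\frac{1}{2})*rho(\gamma_{2}) + (-\frac{1}{5})*rho(\gamma_{3}) + (2)*rho(\gamma_{23}), summed entrywise (1 is the identity matrix):
Answer: \begin{pmatrix} - \frac{11}{5} & \frac{3 i}{2} \\ \frac{5 i}{2} & - \frac{9}{5} \end{pmatrix}


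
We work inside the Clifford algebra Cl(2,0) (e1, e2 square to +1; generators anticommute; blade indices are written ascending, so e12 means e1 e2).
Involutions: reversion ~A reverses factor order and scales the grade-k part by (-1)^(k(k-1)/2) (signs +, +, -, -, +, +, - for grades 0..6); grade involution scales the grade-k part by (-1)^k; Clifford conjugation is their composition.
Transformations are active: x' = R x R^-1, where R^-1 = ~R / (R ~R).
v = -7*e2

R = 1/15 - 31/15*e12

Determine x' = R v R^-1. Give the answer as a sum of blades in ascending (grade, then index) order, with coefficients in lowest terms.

~R = 1/15 + 31/15*e12, and R ~R = 962/225, so R^-1 = ~R / (962/225).
R v = 217/15*e1 - 7/15*e2
Answer: 217/481*e1 + 3360/481*e2


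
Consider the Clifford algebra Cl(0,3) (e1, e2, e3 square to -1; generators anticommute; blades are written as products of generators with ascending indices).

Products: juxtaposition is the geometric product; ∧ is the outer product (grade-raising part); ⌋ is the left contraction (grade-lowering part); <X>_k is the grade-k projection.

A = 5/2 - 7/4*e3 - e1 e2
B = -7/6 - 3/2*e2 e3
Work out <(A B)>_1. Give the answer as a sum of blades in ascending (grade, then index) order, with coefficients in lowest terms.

step 1: -35/12 + 21/8*e2 + 49/24*e3 + 7/6*e1 e2 - 3/2*e1 e3 - 15/4*e2 e3
step 2: 21/8*e2 + 49/24*e3
Answer: 21/8*e2 + 49/24*e3


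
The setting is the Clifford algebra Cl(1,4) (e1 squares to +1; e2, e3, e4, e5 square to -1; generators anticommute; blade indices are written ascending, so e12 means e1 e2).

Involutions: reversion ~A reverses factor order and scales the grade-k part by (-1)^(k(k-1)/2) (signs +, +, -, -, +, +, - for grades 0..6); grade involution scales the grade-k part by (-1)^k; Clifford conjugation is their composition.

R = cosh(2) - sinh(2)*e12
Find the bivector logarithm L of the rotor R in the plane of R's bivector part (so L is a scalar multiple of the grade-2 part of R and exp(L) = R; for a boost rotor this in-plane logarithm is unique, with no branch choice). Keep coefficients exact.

The scalar part of R is cosh(2), so cosh pins the rapidity up to sign — the sign comes from the bivector part; dividing that part by sinh of the rapidity yields the plane, and the in-plane L = rapidity * plane is unique because the two sign choices cancel.
Concretely: cosh(rapidity) = cosh(2) gives rapidity = ±2, and since rapidity/sinh(rapidity) is even the sign is immaterial: L = (rapidity/sinh(rapidity)) * <R>_2 = (2/sinh(2)) * <R>_2.
Answer: -2*e12


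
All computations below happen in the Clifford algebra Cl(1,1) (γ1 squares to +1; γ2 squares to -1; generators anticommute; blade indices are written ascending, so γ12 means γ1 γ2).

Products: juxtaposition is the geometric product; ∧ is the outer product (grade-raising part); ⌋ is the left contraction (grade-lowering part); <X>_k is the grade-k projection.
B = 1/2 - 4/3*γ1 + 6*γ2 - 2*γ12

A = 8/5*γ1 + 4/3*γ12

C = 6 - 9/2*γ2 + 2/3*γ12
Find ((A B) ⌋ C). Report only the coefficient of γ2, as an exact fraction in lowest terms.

step 1: -24/5 - 36/5*γ1 - 64/45*γ2 + 154/15*γ12
step 2: -1276/45 - 128/135*γ1 + 84/5*γ2 - 16/5*γ12
Answer: 84/5


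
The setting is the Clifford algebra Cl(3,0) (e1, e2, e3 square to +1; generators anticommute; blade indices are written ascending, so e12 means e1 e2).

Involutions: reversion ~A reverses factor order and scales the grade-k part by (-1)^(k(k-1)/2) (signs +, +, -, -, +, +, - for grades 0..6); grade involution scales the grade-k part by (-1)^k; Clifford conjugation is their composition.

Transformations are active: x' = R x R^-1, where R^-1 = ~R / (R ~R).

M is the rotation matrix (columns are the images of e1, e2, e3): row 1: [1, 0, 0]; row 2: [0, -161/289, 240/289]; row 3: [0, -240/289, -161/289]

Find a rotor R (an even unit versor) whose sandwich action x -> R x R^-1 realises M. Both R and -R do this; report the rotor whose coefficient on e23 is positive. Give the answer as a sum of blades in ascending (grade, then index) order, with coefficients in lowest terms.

Method: write R = a + b12*e12 + b13*e13 + b23*e23 with a^2 + b12^2 + b13^2 + b23^2 = 1 (so R^-1 = ~R). Expanding the columns R e_j ~R gives tr M = 4a^2 - 1 and, from the antisymmetric part, M21 - M12 = -4a*b12, M13 - M31 = 4a*b13, M32 - M23 = -4a*b23.
Here tr M = -33/289, so a^2 = (1 + tr M)/4 = 64/289 and a = ±8/17. Taking a = 8/17: M21 - M12 = 0, M13 - M31 = 0, M32 - M23 = -480/289, giving b12 = 0, b13 = 0, b23 = 15/17, i.e. R = 8/17 + 15/17*e23.
Its e23 coefficient is already positive.
Answer: 8/17 + 15/17*e23. Note: both R and -R realise this M (trace -33/289); the covering map identifies them, and the e23-coefficient sign is the tie-breaker.


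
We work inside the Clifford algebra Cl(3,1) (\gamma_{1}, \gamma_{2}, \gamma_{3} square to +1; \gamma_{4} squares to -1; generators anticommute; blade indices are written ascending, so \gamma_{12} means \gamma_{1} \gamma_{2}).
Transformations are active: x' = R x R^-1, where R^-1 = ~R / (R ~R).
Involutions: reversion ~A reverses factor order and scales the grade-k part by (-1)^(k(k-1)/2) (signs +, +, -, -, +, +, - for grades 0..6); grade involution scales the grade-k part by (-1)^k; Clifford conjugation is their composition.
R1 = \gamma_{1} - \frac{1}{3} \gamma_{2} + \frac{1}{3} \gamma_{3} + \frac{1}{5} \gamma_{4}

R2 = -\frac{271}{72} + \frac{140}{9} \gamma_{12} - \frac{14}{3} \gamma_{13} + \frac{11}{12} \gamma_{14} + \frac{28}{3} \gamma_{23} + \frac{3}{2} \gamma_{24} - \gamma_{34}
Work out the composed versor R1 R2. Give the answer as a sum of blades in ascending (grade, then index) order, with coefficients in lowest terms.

Distribute over the terms of R1 (each basis-blade product reordered to ascending indices, repeated generators contracted through their squares):
(\gamma_{1}) R2 = -\frac{271}{72} \gamma_{1} + \frac{140}{9} \gamma_{2} - \frac{14}{3} \gamma_{3} + \frac{11}{12} \gamma_{4} + \frac{28}{3} \gamma_{123} + \frac{3}{2} \gamma_{124} - \gamma_{134}
(-\frac{1}{3} \gamma_{2}) R2 = \frac{140}{27} \gamma_{1} + \frac{271}{216} \gamma_{2} - \frac{28}{9} \gamma_{3} - \frac{1}{2} \gamma_{4} - \frac{14}{9} \gamma_{123} + \frac{11}{36} \gamma_{124} + \frac{1}{3} \gamma_{234}
(\frac{1}{3} \gamma_{3}) R2 = \frac{14}{9} \gamma_{1} - \frac{28}{9} \gamma_{2} - \frac{271}{216} \gamma_{3} - \frac{1}{3} \gamma_{4} + \frac{140}{27} \gamma_{123} - \frac{11}{36} \gamma_{134} - \frac{1}{2} \gamma_{234}
(\frac{1}{5} \gamma_{4}) R2 = \frac{11}{60} \gamma_{1} + \frac{3}{10} \gamma_{2} - \frac{1}{5} \gamma_{3} - \frac{271}{360} \gamma_{4} + \frac{28}{9} \gamma_{124} - \frac{14}{15} \gamma_{134} + \frac{28}{15} \gamma_{234}
Summing the partial products and collecting blades:
Answer: \frac{3413}{1080} \gamma_{1} + \frac{15119}{1080} \gamma_{2} - \frac{9971}{1080} \gamma_{3} - \frac{241}{360} \gamma_{4} + \frac{350}{27} \gamma_{123} + \frac{59}{12} \gamma_{124} - \frac{403}{180} \gamma_{134} + \frac{17}{10} \gamma_{234}
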